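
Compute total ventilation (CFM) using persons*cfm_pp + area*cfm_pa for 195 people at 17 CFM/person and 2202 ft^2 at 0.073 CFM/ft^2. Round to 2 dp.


Total = 195*17 + 2202*0.073 = 3475.75 CFM

3475.75 CFM


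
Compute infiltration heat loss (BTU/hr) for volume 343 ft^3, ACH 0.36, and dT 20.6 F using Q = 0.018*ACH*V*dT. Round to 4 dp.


Q = 0.018 * 0.36 * 343 * 20.6 = 45.7864 BTU/hr

45.7864 BTU/hr


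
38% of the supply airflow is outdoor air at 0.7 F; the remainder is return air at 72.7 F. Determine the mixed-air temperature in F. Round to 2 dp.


T_mix = 0.38*0.7 + 0.62*72.7 = 45.34 F

45.34 F


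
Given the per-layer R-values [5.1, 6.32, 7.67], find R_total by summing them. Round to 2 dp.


R_total = 5.1 + 6.32 + 7.67 = 19.09

19.09


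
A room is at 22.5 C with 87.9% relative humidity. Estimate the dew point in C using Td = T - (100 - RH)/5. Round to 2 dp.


Td = 22.5 - (100-87.9)/5 = 20.08 C

20.08 C


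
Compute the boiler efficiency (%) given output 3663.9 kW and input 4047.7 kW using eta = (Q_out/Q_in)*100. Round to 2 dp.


eta = (3663.9/4047.7)*100 = 90.52 %

90.52 %


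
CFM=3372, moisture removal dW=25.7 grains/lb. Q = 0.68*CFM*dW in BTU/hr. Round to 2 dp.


Q = 0.68 * 3372 * 25.7 = 58929.07 BTU/hr

58929.07 BTU/hr


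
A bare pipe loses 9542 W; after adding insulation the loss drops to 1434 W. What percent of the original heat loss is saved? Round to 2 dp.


Savings = ((9542-1434)/9542)*100 = 84.97 %

84.97 %


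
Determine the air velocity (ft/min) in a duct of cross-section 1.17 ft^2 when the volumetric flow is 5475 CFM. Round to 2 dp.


V = 5475 / 1.17 = 4679.49 ft/min

4679.49 ft/min


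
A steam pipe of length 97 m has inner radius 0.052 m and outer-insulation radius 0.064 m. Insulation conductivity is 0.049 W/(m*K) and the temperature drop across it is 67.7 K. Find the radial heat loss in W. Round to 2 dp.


Q = 2*pi*0.049*97*67.7/ln(0.064/0.052) = 9737.03 W

9737.03 W


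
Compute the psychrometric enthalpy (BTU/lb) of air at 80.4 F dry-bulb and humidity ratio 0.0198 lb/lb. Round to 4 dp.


h = 0.24*80.4 + 0.0198*(1061+0.444*80.4) = 41.0106 BTU/lb

41.0106 BTU/lb


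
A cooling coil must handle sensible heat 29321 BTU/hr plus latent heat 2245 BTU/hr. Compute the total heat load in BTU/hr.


Qt = 29321 + 2245 = 31566 BTU/hr

31566 BTU/hr


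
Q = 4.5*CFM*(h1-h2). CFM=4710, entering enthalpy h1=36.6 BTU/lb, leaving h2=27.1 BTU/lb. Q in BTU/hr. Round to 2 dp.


Q = 4.5 * 4710 * (36.6 - 27.1) = 201352.50 BTU/hr

201352.50 BTU/hr


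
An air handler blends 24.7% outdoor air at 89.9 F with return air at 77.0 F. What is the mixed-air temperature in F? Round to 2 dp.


T_mix = 77.0 + (24.7/100)*(89.9-77.0) = 80.19 F

80.19 F


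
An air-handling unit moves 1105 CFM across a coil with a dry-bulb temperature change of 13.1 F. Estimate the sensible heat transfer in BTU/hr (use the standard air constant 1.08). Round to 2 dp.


Q = 1.08 * 1105 * 13.1 = 15633.54 BTU/hr

15633.54 BTU/hr


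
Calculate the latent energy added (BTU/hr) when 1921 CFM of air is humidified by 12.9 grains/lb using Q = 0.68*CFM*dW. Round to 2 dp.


Q = 0.68 * 1921 * 12.9 = 16851.01 BTU/hr

16851.01 BTU/hr


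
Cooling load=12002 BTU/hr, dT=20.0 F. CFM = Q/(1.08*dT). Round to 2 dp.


CFM = 12002 / (1.08 * 20.0) = 555.65

555.65 CFM


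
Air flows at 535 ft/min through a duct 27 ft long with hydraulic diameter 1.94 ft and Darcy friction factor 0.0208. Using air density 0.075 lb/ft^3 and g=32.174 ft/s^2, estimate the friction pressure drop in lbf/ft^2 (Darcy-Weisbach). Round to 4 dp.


v_fps = 535/60 = 8.9167 ft/s
dp = 0.0208*(27/1.94)*0.075*8.9167^2/(2*32.174) = 0.0268 lbf/ft^2

0.0268 lbf/ft^2


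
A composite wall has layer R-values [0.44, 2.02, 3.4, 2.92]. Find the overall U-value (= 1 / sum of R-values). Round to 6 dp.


R_total = 0.44 + 2.02 + 3.4 + 2.92 = 8.78
U = 1/8.78 = 0.113895

0.113895


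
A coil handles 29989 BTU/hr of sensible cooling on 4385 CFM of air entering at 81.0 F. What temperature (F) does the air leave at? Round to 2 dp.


dT = 29989/(1.08*4385) = 6.3324
T_leave = 81.0 - 6.3324 = 74.67 F

74.67 F


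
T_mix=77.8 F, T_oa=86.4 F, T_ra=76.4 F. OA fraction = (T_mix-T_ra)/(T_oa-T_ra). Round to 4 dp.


frac = (77.8 - 76.4) / (86.4 - 76.4) = 0.1400

0.1400


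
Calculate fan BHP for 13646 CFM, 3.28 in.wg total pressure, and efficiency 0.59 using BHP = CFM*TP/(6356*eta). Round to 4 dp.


BHP = 13646 * 3.28 / (6356 * 0.59) = 11.9356 hp

11.9356 hp


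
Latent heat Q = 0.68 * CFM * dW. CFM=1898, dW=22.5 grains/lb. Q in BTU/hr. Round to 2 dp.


Q = 0.68 * 1898 * 22.5 = 29039.40 BTU/hr

29039.40 BTU/hr


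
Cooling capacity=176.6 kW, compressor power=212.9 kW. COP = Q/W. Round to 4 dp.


COP = 176.6 / 212.9 = 0.8295

0.8295


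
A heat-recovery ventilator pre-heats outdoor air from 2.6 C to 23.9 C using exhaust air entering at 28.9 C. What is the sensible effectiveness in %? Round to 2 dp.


eff = (23.9-2.6)/(28.9-2.6)*100 = 80.99 %

80.99 %


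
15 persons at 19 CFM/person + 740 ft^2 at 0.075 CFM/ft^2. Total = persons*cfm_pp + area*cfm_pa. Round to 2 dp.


Total = 15*19 + 740*0.075 = 340.50 CFM

340.50 CFM


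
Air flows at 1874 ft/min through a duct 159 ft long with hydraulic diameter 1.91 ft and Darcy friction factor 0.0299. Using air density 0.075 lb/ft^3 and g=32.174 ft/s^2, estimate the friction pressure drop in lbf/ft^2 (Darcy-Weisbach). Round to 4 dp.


v_fps = 1874/60 = 31.2333 ft/s
dp = 0.0299*(159/1.91)*0.075*31.2333^2/(2*32.174) = 2.8301 lbf/ft^2

2.8301 lbf/ft^2


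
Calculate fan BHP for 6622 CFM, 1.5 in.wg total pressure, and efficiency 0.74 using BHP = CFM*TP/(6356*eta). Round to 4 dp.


BHP = 6622 * 1.5 / (6356 * 0.74) = 2.1119 hp

2.1119 hp


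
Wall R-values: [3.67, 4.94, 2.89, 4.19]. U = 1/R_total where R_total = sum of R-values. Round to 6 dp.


R_total = 3.67 + 4.94 + 2.89 + 4.19 = 15.69
U = 1/15.69 = 0.063735

0.063735


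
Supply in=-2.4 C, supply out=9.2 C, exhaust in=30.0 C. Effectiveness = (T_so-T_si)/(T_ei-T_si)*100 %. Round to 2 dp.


eff = (9.2-(-2.4))/(30.0-(-2.4))*100 = 35.80 %

35.80 %


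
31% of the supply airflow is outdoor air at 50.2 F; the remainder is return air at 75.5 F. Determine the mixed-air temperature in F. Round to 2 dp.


T_mix = 0.31*50.2 + 0.69*75.5 = 67.66 F

67.66 F


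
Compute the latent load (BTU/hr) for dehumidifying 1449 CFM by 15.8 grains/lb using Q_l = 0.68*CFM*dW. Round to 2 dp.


Q = 0.68 * 1449 * 15.8 = 15568.06 BTU/hr

15568.06 BTU/hr


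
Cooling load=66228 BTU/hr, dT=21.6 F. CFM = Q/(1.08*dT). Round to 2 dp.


CFM = 66228 / (1.08 * 21.6) = 2838.99

2838.99 CFM


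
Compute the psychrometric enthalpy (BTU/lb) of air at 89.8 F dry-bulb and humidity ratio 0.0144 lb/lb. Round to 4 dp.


h = 0.24*89.8 + 0.0144*(1061+0.444*89.8) = 37.4045 BTU/lb

37.4045 BTU/lb


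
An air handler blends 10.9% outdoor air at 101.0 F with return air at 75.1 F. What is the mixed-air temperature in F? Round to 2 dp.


T_mix = 75.1 + (10.9/100)*(101.0-75.1) = 77.92 F

77.92 F


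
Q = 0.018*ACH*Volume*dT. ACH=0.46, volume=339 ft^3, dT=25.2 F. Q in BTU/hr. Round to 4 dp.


Q = 0.018 * 0.46 * 339 * 25.2 = 70.7344 BTU/hr

70.7344 BTU/hr


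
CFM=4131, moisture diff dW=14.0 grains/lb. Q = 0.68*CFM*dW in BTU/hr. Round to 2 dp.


Q = 0.68 * 4131 * 14.0 = 39327.12 BTU/hr

39327.12 BTU/hr


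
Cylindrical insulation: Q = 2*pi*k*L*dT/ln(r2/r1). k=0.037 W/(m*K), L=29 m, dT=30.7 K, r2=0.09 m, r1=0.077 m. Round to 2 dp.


Q = 2*pi*0.037*29*30.7/ln(0.09/0.077) = 1326.73 W

1326.73 W


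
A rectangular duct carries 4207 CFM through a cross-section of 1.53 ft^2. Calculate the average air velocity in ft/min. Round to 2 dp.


V = 4207 / 1.53 = 2749.67 ft/min

2749.67 ft/min


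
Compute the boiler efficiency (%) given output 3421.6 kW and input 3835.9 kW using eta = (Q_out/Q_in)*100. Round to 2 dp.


eta = (3421.6/3835.9)*100 = 89.20 %

89.20 %


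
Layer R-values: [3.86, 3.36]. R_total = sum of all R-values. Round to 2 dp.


R_total = 3.86 + 3.36 = 7.22

7.22


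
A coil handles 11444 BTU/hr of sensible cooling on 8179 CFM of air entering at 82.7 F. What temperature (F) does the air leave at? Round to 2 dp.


dT = 11444/(1.08*8179) = 1.2955
T_leave = 82.7 - 1.2955 = 81.40 F

81.40 F


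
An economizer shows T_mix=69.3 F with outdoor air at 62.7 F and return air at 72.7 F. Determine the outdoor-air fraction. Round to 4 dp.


frac = (69.3 - 72.7) / (62.7 - 72.7) = 0.3400

0.3400


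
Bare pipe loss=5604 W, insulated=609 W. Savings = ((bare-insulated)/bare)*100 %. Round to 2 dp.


Savings = ((5604-609)/5604)*100 = 89.13 %

89.13 %


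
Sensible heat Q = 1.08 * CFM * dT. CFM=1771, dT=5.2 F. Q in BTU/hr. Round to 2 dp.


Q = 1.08 * 1771 * 5.2 = 9945.94 BTU/hr

9945.94 BTU/hr


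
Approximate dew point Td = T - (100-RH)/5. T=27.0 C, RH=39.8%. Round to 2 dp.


Td = 27.0 - (100-39.8)/5 = 14.96 C

14.96 C


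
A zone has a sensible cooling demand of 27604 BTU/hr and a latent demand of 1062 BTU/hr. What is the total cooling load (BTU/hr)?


Qt = 27604 + 1062 = 28666 BTU/hr

28666 BTU/hr


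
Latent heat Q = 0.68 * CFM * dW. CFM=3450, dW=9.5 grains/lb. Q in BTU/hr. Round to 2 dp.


Q = 0.68 * 3450 * 9.5 = 22287.00 BTU/hr

22287.00 BTU/hr


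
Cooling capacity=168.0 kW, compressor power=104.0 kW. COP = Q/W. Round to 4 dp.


COP = 168.0 / 104.0 = 1.6154

1.6154


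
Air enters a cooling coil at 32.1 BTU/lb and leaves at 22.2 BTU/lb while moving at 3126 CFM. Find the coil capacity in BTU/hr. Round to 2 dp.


Q = 4.5 * 3126 * (32.1 - 22.2) = 139263.30 BTU/hr

139263.30 BTU/hr


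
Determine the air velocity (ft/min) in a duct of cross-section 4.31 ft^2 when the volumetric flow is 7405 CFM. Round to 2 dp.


V = 7405 / 4.31 = 1718.10 ft/min

1718.10 ft/min


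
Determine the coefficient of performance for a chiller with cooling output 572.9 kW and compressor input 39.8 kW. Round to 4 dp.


COP = 572.9 / 39.8 = 14.3945

14.3945


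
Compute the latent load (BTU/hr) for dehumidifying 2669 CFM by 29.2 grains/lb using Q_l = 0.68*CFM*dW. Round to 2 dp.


Q = 0.68 * 2669 * 29.2 = 52995.66 BTU/hr

52995.66 BTU/hr


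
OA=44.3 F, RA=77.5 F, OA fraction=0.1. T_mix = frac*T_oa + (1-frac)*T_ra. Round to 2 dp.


T_mix = 0.1*44.3 + 0.9*77.5 = 74.18 F

74.18 F


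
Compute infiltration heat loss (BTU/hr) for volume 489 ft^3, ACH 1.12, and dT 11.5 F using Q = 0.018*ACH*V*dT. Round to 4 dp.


Q = 0.018 * 1.12 * 489 * 11.5 = 113.3698 BTU/hr

113.3698 BTU/hr


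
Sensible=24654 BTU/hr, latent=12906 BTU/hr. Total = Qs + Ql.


Qt = 24654 + 12906 = 37560 BTU/hr

37560 BTU/hr


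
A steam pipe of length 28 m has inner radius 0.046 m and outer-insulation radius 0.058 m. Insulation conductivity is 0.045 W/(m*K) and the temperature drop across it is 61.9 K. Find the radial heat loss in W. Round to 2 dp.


Q = 2*pi*0.045*28*61.9/ln(0.058/0.046) = 2114.10 W

2114.10 W


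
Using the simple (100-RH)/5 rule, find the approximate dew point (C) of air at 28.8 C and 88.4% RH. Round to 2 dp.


Td = 28.8 - (100-88.4)/5 = 26.48 C

26.48 C


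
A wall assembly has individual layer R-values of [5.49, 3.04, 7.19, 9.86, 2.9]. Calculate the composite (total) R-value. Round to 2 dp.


R_total = 5.49 + 3.04 + 7.19 + 9.86 + 2.9 = 28.48

28.48


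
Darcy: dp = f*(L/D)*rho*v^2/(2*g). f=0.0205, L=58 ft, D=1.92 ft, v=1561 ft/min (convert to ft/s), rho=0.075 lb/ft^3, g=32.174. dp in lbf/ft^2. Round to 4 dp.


v_fps = 1561/60 = 26.0167 ft/s
dp = 0.0205*(58/1.92)*0.075*26.0167^2/(2*32.174) = 0.4886 lbf/ft^2

0.4886 lbf/ft^2


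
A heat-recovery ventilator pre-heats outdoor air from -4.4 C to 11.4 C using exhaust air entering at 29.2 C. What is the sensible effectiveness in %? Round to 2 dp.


eff = (11.4-(-4.4))/(29.2-(-4.4))*100 = 47.02 %

47.02 %


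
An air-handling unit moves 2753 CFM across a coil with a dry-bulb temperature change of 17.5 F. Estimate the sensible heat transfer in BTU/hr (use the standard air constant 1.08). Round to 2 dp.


Q = 1.08 * 2753 * 17.5 = 52031.70 BTU/hr

52031.70 BTU/hr


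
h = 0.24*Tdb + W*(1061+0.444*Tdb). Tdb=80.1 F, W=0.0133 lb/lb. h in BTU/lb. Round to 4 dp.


h = 0.24*80.1 + 0.0133*(1061+0.444*80.1) = 33.8083 BTU/lb

33.8083 BTU/lb


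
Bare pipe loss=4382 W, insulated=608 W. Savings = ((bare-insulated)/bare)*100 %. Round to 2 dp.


Savings = ((4382-608)/4382)*100 = 86.13 %

86.13 %


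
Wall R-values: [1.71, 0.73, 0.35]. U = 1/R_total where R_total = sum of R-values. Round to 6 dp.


R_total = 1.71 + 0.73 + 0.35 = 2.79
U = 1/2.79 = 0.358423

0.358423


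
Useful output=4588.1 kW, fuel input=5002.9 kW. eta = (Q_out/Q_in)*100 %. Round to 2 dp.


eta = (4588.1/5002.9)*100 = 91.71 %

91.71 %


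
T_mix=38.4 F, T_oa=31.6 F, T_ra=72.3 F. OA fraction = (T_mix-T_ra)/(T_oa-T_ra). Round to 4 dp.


frac = (38.4 - 72.3) / (31.6 - 72.3) = 0.8329

0.8329


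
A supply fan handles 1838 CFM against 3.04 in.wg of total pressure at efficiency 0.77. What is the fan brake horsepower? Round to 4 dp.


BHP = 1838 * 3.04 / (6356 * 0.77) = 1.1417 hp

1.1417 hp


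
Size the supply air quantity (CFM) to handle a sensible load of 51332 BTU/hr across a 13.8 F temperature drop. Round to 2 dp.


CFM = 51332 / (1.08 * 13.8) = 3444.18

3444.18 CFM


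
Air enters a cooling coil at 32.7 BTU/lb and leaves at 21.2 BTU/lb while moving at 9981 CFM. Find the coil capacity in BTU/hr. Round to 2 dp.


Q = 4.5 * 9981 * (32.7 - 21.2) = 516516.75 BTU/hr

516516.75 BTU/hr


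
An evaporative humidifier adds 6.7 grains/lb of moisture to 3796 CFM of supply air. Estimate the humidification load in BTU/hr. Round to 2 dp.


Q = 0.68 * 3796 * 6.7 = 17294.58 BTU/hr

17294.58 BTU/hr


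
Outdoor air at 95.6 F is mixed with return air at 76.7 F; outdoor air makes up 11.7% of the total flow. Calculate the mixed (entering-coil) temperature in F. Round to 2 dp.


T_mix = 76.7 + (11.7/100)*(95.6-76.7) = 78.91 F

78.91 F


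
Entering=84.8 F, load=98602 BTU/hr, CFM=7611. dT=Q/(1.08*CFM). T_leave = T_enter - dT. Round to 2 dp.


dT = 98602/(1.08*7611) = 11.9956
T_leave = 84.8 - 11.9956 = 72.80 F

72.80 F


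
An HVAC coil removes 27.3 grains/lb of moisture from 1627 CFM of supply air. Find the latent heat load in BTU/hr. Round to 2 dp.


Q = 0.68 * 1627 * 27.3 = 30203.63 BTU/hr

30203.63 BTU/hr


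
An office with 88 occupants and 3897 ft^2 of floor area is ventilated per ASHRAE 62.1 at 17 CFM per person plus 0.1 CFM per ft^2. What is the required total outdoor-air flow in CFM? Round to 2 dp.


Total = 88*17 + 3897*0.1 = 1885.70 CFM

1885.70 CFM


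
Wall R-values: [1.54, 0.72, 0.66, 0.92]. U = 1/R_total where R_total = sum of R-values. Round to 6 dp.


R_total = 1.54 + 0.72 + 0.66 + 0.92 = 3.84
U = 1/3.84 = 0.260417

0.260417


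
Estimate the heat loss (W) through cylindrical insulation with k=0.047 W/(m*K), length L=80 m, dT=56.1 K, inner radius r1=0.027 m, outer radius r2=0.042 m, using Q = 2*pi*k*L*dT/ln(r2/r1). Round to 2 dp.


Q = 2*pi*0.047*80*56.1/ln(0.042/0.027) = 2999.66 W

2999.66 W


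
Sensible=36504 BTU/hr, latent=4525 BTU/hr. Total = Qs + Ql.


Qt = 36504 + 4525 = 41029 BTU/hr

41029 BTU/hr


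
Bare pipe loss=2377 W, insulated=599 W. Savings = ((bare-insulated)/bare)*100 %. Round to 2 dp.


Savings = ((2377-599)/2377)*100 = 74.80 %

74.80 %


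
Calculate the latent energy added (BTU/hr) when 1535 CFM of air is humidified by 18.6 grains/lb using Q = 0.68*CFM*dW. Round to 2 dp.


Q = 0.68 * 1535 * 18.6 = 19414.68 BTU/hr

19414.68 BTU/hr


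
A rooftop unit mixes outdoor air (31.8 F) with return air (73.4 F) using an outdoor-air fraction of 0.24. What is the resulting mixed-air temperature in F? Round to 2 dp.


T_mix = 0.24*31.8 + 0.76*73.4 = 63.42 F

63.42 F


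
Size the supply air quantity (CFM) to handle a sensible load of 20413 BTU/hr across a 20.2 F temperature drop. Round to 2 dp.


CFM = 20413 / (1.08 * 20.2) = 935.69

935.69 CFM


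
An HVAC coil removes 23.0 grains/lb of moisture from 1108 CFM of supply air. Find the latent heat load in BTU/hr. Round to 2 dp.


Q = 0.68 * 1108 * 23.0 = 17329.12 BTU/hr

17329.12 BTU/hr


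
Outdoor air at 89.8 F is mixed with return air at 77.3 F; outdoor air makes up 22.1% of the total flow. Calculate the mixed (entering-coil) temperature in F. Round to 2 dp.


T_mix = 77.3 + (22.1/100)*(89.8-77.3) = 80.06 F

80.06 F


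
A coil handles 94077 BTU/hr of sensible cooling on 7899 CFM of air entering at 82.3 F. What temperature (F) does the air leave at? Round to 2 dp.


dT = 94077/(1.08*7899) = 11.0278
T_leave = 82.3 - 11.0278 = 71.27 F

71.27 F


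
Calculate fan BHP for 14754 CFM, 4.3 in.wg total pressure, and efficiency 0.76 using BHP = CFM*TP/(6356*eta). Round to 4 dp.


BHP = 14754 * 4.3 / (6356 * 0.76) = 13.1335 hp

13.1335 hp


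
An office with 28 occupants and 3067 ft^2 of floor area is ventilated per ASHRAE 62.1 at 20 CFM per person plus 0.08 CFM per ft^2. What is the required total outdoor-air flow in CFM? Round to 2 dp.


Total = 28*20 + 3067*0.08 = 805.36 CFM

805.36 CFM


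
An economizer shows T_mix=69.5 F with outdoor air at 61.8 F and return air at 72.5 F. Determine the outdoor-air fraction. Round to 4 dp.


frac = (69.5 - 72.5) / (61.8 - 72.5) = 0.2804

0.2804


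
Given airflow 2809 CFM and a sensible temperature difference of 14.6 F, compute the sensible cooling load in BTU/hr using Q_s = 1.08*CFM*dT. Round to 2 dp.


Q = 1.08 * 2809 * 14.6 = 44292.31 BTU/hr

44292.31 BTU/hr


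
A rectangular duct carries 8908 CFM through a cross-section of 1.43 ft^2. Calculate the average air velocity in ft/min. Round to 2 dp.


V = 8908 / 1.43 = 6229.37 ft/min

6229.37 ft/min


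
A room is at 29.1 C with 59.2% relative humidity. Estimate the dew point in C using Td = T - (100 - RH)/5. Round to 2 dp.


Td = 29.1 - (100-59.2)/5 = 20.94 C

20.94 C


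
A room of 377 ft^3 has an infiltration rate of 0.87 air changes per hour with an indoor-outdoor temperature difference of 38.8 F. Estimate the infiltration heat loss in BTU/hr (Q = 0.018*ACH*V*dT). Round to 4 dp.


Q = 0.018 * 0.87 * 377 * 38.8 = 229.0682 BTU/hr

229.0682 BTU/hr


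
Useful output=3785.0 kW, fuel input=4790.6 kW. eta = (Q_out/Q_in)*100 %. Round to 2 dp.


eta = (3785.0/4790.6)*100 = 79.01 %

79.01 %


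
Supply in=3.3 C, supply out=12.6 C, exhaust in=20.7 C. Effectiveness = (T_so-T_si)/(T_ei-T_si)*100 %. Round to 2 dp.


eff = (12.6-3.3)/(20.7-3.3)*100 = 53.45 %

53.45 %


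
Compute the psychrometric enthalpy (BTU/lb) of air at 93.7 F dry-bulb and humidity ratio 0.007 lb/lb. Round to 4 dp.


h = 0.24*93.7 + 0.007*(1061+0.444*93.7) = 30.2062 BTU/lb

30.2062 BTU/lb


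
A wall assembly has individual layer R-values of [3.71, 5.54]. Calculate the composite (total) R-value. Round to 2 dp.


R_total = 3.71 + 5.54 = 9.25

9.25


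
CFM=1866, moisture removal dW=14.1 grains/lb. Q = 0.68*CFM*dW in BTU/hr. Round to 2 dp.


Q = 0.68 * 1866 * 14.1 = 17891.21 BTU/hr

17891.21 BTU/hr


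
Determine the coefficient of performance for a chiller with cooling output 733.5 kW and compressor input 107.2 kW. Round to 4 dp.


COP = 733.5 / 107.2 = 6.8424

6.8424


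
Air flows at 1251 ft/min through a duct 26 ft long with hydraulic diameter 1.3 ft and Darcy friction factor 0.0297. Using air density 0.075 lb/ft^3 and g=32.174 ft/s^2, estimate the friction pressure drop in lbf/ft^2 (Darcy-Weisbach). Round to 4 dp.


v_fps = 1251/60 = 20.85 ft/s
dp = 0.0297*(26/1.3)*0.075*20.85^2/(2*32.174) = 0.3010 lbf/ft^2

0.3010 lbf/ft^2


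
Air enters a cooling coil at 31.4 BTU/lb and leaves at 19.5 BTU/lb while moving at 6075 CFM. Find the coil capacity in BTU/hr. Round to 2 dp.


Q = 4.5 * 6075 * (31.4 - 19.5) = 325316.25 BTU/hr

325316.25 BTU/hr


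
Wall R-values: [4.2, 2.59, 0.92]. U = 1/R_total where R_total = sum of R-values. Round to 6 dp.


R_total = 4.2 + 2.59 + 0.92 = 7.71
U = 1/7.71 = 0.129702

0.129702


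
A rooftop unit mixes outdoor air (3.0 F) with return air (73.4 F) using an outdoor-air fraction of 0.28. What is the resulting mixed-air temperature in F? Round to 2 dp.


T_mix = 0.28*3.0 + 0.72*73.4 = 53.69 F

53.69 F


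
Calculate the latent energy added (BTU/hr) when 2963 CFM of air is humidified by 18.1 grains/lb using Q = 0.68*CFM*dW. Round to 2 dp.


Q = 0.68 * 2963 * 18.1 = 36468.60 BTU/hr

36468.60 BTU/hr


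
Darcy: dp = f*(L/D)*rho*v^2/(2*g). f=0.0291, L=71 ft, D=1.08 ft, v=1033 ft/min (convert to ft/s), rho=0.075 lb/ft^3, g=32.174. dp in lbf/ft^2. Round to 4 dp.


v_fps = 1033/60 = 17.2167 ft/s
dp = 0.0291*(71/1.08)*0.075*17.2167^2/(2*32.174) = 0.6609 lbf/ft^2

0.6609 lbf/ft^2


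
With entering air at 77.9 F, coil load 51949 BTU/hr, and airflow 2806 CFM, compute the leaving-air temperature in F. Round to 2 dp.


dT = 51949/(1.08*2806) = 17.1422
T_leave = 77.9 - 17.1422 = 60.76 F

60.76 F


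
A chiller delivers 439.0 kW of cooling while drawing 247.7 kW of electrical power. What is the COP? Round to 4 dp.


COP = 439.0 / 247.7 = 1.7723

1.7723


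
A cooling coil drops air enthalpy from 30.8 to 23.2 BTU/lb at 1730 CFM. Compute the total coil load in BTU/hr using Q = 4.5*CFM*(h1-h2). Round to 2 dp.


Q = 4.5 * 1730 * (30.8 - 23.2) = 59166.00 BTU/hr

59166.00 BTU/hr


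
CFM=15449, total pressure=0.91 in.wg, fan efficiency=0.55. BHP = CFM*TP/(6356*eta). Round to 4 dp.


BHP = 15449 * 0.91 / (6356 * 0.55) = 4.0216 hp

4.0216 hp


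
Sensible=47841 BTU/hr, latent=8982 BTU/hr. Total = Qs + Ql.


Qt = 47841 + 8982 = 56823 BTU/hr

56823 BTU/hr


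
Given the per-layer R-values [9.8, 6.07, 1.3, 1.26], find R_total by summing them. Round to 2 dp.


R_total = 9.8 + 6.07 + 1.3 + 1.26 = 18.43

18.43


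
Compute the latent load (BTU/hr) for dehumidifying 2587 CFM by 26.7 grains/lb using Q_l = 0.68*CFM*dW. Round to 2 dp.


Q = 0.68 * 2587 * 26.7 = 46969.57 BTU/hr

46969.57 BTU/hr


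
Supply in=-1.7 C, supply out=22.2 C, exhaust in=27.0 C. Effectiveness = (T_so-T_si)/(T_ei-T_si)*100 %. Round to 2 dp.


eff = (22.2-(-1.7))/(27.0-(-1.7))*100 = 83.28 %

83.28 %


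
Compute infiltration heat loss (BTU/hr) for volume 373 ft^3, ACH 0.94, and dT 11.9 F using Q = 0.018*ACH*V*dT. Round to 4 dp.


Q = 0.018 * 0.94 * 373 * 11.9 = 75.1028 BTU/hr

75.1028 BTU/hr


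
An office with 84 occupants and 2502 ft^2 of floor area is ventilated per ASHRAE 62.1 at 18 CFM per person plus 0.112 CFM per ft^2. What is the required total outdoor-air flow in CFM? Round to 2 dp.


Total = 84*18 + 2502*0.112 = 1792.22 CFM

1792.22 CFM


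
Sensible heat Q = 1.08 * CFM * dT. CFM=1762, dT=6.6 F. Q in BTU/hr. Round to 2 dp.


Q = 1.08 * 1762 * 6.6 = 12559.54 BTU/hr

12559.54 BTU/hr


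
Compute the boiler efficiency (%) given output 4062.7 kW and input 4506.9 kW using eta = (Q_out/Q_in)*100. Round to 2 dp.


eta = (4062.7/4506.9)*100 = 90.14 %

90.14 %


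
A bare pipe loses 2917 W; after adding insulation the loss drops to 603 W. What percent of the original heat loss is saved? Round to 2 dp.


Savings = ((2917-603)/2917)*100 = 79.33 %

79.33 %


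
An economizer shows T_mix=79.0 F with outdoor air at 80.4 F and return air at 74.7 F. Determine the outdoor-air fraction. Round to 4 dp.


frac = (79.0 - 74.7) / (80.4 - 74.7) = 0.7544

0.7544


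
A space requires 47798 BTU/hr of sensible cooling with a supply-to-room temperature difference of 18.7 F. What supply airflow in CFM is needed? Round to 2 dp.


CFM = 47798 / (1.08 * 18.7) = 2366.71

2366.71 CFM


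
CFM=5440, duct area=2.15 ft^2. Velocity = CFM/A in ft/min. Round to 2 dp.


V = 5440 / 2.15 = 2530.23 ft/min

2530.23 ft/min


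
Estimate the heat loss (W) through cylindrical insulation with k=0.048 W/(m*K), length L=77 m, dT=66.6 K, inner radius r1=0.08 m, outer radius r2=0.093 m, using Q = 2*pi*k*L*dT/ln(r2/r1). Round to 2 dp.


Q = 2*pi*0.048*77*66.6/ln(0.093/0.08) = 10271.63 W

10271.63 W


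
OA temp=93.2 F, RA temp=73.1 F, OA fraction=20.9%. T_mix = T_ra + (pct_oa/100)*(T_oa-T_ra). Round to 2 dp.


T_mix = 73.1 + (20.9/100)*(93.2-73.1) = 77.30 F

77.30 F


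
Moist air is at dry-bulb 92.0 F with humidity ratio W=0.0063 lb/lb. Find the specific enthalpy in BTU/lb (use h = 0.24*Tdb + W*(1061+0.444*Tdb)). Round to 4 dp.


h = 0.24*92.0 + 0.0063*(1061+0.444*92.0) = 29.0216 BTU/lb

29.0216 BTU/lb


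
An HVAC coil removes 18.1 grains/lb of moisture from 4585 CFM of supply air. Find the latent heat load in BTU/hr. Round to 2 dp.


Q = 0.68 * 4585 * 18.1 = 56432.18 BTU/hr

56432.18 BTU/hr


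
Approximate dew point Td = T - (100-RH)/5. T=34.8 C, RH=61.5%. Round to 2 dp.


Td = 34.8 - (100-61.5)/5 = 27.10 C

27.10 C


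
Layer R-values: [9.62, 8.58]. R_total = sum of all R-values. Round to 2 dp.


R_total = 9.62 + 8.58 = 18.20

18.20


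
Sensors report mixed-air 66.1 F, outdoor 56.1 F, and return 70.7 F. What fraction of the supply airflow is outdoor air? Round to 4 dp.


frac = (66.1 - 70.7) / (56.1 - 70.7) = 0.3151

0.3151


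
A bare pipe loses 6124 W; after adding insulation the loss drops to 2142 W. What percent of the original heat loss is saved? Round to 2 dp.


Savings = ((6124-2142)/6124)*100 = 65.02 %

65.02 %


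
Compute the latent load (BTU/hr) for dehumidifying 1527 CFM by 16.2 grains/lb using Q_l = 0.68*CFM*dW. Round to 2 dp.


Q = 0.68 * 1527 * 16.2 = 16821.43 BTU/hr

16821.43 BTU/hr


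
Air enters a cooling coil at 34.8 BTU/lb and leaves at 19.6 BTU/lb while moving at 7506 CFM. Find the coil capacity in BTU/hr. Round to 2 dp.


Q = 4.5 * 7506 * (34.8 - 19.6) = 513410.40 BTU/hr

513410.40 BTU/hr


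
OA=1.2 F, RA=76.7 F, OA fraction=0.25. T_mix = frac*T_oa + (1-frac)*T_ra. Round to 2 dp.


T_mix = 0.25*1.2 + 0.75*76.7 = 57.83 F

57.83 F


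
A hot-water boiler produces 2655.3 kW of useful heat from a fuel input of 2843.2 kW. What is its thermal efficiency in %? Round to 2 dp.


eta = (2655.3/2843.2)*100 = 93.39 %

93.39 %


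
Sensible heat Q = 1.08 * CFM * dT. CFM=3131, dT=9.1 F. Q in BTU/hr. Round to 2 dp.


Q = 1.08 * 3131 * 9.1 = 30771.47 BTU/hr

30771.47 BTU/hr


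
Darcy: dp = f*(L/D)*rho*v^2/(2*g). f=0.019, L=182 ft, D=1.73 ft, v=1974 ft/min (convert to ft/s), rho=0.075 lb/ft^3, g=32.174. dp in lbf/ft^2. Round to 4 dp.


v_fps = 1974/60 = 32.9 ft/s
dp = 0.019*(182/1.73)*0.075*32.9^2/(2*32.174) = 2.5217 lbf/ft^2

2.5217 lbf/ft^2


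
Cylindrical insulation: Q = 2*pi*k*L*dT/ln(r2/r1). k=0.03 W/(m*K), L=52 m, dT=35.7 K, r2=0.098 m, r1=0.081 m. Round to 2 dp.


Q = 2*pi*0.03*52*35.7/ln(0.098/0.081) = 1836.69 W

1836.69 W


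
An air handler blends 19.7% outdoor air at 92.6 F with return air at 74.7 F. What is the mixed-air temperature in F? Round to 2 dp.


T_mix = 74.7 + (19.7/100)*(92.6-74.7) = 78.23 F

78.23 F


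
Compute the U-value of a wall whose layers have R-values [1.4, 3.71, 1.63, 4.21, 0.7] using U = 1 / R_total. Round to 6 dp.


R_total = 1.4 + 3.71 + 1.63 + 4.21 + 0.7 = 11.65
U = 1/11.65 = 0.085837

0.085837


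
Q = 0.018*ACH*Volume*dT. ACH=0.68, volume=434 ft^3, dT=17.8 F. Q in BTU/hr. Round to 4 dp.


Q = 0.018 * 0.68 * 434 * 17.8 = 94.5564 BTU/hr

94.5564 BTU/hr


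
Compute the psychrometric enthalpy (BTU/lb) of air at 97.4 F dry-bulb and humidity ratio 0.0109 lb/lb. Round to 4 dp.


h = 0.24*97.4 + 0.0109*(1061+0.444*97.4) = 35.4123 BTU/lb

35.4123 BTU/lb


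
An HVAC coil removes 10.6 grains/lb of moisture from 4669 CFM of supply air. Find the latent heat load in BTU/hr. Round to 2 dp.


Q = 0.68 * 4669 * 10.6 = 33654.15 BTU/hr

33654.15 BTU/hr


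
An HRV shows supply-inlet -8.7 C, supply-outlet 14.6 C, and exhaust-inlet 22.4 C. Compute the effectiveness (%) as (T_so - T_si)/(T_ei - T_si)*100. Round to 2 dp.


eff = (14.6-(-8.7))/(22.4-(-8.7))*100 = 74.92 %

74.92 %


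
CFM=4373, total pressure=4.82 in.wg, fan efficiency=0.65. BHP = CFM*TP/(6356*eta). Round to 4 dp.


BHP = 4373 * 4.82 / (6356 * 0.65) = 5.1019 hp

5.1019 hp


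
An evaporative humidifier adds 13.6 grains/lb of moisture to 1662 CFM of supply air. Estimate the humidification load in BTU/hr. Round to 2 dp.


Q = 0.68 * 1662 * 13.6 = 15370.18 BTU/hr

15370.18 BTU/hr


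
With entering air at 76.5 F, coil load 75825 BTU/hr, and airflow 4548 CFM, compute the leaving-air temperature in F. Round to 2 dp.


dT = 75825/(1.08*4548) = 15.4372
T_leave = 76.5 - 15.4372 = 61.06 F

61.06 F


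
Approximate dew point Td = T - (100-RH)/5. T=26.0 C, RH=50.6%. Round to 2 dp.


Td = 26.0 - (100-50.6)/5 = 16.12 C

16.12 C


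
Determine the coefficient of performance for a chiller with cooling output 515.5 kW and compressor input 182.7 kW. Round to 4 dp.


COP = 515.5 / 182.7 = 2.8216

2.8216


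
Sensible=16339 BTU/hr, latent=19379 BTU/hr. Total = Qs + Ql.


Qt = 16339 + 19379 = 35718 BTU/hr

35718 BTU/hr


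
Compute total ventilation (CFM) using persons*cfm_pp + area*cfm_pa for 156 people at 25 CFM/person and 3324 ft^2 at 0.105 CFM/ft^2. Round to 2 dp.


Total = 156*25 + 3324*0.105 = 4249.02 CFM

4249.02 CFM


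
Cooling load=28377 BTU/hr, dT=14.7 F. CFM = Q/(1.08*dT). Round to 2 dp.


CFM = 28377 / (1.08 * 14.7) = 1787.41

1787.41 CFM


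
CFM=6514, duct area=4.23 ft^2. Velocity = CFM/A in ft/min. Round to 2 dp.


V = 6514 / 4.23 = 1539.95 ft/min

1539.95 ft/min


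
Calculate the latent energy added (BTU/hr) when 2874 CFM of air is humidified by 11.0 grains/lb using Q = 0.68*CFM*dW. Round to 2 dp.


Q = 0.68 * 2874 * 11.0 = 21497.52 BTU/hr

21497.52 BTU/hr


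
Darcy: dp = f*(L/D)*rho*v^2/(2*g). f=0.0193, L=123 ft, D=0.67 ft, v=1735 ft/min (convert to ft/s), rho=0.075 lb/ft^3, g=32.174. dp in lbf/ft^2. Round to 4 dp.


v_fps = 1735/60 = 28.9167 ft/s
dp = 0.0193*(123/0.67)*0.075*28.9167^2/(2*32.174) = 3.4531 lbf/ft^2

3.4531 lbf/ft^2


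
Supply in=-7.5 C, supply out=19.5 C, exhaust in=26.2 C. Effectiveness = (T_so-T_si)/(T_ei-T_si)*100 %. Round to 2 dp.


eff = (19.5-(-7.5))/(26.2-(-7.5))*100 = 80.12 %

80.12 %


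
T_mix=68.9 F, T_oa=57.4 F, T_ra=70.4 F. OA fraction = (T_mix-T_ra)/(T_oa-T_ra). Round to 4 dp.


frac = (68.9 - 70.4) / (57.4 - 70.4) = 0.1154

0.1154


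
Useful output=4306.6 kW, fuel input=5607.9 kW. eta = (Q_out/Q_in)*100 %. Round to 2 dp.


eta = (4306.6/5607.9)*100 = 76.80 %

76.80 %


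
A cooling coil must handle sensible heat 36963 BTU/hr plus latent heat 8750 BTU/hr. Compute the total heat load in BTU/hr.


Qt = 36963 + 8750 = 45713 BTU/hr

45713 BTU/hr


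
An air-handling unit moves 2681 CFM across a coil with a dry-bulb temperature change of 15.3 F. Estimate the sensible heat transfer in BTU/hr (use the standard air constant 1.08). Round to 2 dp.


Q = 1.08 * 2681 * 15.3 = 44300.84 BTU/hr

44300.84 BTU/hr


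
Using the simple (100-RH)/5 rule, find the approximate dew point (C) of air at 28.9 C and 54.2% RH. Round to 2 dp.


Td = 28.9 - (100-54.2)/5 = 19.74 C

19.74 C


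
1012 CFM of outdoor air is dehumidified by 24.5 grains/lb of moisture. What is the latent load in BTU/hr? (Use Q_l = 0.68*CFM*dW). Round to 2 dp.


Q = 0.68 * 1012 * 24.5 = 16859.92 BTU/hr

16859.92 BTU/hr


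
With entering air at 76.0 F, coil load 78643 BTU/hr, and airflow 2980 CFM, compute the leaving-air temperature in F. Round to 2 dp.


dT = 78643/(1.08*2980) = 24.4354
T_leave = 76.0 - 24.4354 = 51.56 F

51.56 F


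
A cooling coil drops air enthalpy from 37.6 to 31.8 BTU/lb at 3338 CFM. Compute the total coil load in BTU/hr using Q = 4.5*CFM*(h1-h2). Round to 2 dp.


Q = 4.5 * 3338 * (37.6 - 31.8) = 87121.80 BTU/hr

87121.80 BTU/hr


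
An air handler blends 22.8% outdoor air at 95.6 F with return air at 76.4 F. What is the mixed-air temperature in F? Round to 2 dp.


T_mix = 76.4 + (22.8/100)*(95.6-76.4) = 80.78 F

80.78 F


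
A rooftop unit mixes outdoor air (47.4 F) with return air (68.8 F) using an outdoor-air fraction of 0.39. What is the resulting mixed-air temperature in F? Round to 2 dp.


T_mix = 0.39*47.4 + 0.61*68.8 = 60.45 F

60.45 F


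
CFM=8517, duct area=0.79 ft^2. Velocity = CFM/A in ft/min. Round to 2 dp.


V = 8517 / 0.79 = 10781.01 ft/min

10781.01 ft/min


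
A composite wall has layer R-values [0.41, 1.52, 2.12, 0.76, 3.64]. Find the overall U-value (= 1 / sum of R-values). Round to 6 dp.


R_total = 0.41 + 1.52 + 2.12 + 0.76 + 3.64 = 8.45
U = 1/8.45 = 0.118343

0.118343


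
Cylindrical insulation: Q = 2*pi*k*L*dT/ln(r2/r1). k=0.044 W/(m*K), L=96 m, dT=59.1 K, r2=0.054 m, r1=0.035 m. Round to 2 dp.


Q = 2*pi*0.044*96*59.1/ln(0.054/0.035) = 3617.15 W

3617.15 W


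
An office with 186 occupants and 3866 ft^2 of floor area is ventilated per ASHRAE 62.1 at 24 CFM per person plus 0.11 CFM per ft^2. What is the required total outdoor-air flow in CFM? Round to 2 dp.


Total = 186*24 + 3866*0.11 = 4889.26 CFM

4889.26 CFM


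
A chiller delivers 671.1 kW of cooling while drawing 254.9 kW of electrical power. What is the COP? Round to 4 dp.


COP = 671.1 / 254.9 = 2.6328

2.6328


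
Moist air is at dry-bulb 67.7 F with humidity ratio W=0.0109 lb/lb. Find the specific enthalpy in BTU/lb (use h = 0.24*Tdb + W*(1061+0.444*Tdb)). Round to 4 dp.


h = 0.24*67.7 + 0.0109*(1061+0.444*67.7) = 28.1405 BTU/lb

28.1405 BTU/lb


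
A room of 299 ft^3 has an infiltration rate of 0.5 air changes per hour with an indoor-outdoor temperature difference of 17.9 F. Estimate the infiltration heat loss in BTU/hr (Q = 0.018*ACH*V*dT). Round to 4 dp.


Q = 0.018 * 0.5 * 299 * 17.9 = 48.1689 BTU/hr

48.1689 BTU/hr


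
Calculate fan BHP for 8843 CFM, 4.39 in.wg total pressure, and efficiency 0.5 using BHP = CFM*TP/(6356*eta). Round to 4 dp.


BHP = 8843 * 4.39 / (6356 * 0.5) = 12.2155 hp

12.2155 hp


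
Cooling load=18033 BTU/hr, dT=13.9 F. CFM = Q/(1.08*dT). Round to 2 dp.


CFM = 18033 / (1.08 * 13.9) = 1201.24

1201.24 CFM


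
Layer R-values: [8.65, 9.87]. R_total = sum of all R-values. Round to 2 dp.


R_total = 8.65 + 9.87 = 18.52

18.52


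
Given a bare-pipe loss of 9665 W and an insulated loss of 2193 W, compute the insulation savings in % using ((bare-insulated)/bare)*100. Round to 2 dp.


Savings = ((9665-2193)/9665)*100 = 77.31 %

77.31 %


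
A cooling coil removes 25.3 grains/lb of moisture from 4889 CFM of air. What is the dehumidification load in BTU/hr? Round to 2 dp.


Q = 0.68 * 4889 * 25.3 = 84110.36 BTU/hr

84110.36 BTU/hr


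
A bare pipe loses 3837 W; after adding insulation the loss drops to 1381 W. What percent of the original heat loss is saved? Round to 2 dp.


Savings = ((3837-1381)/3837)*100 = 64.01 %

64.01 %


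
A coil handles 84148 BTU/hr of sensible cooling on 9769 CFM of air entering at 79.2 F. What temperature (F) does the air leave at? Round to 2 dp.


dT = 84148/(1.08*9769) = 7.9757
T_leave = 79.2 - 7.9757 = 71.22 F

71.22 F


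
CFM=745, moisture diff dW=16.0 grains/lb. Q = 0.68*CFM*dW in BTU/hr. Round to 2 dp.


Q = 0.68 * 745 * 16.0 = 8105.60 BTU/hr

8105.60 BTU/hr


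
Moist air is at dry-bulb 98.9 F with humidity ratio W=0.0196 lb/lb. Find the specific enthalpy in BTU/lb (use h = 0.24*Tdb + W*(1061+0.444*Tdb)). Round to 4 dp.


h = 0.24*98.9 + 0.0196*(1061+0.444*98.9) = 45.3923 BTU/lb

45.3923 BTU/lb


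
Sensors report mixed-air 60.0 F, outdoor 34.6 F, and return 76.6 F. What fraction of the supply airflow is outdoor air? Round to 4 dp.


frac = (60.0 - 76.6) / (34.6 - 76.6) = 0.3952

0.3952


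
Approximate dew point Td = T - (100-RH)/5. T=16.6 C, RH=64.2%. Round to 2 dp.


Td = 16.6 - (100-64.2)/5 = 9.44 C

9.44 C


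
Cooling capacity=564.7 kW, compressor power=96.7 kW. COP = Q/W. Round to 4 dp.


COP = 564.7 / 96.7 = 5.8397

5.8397


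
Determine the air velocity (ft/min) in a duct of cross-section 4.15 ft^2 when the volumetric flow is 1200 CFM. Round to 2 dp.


V = 1200 / 4.15 = 289.16 ft/min

289.16 ft/min


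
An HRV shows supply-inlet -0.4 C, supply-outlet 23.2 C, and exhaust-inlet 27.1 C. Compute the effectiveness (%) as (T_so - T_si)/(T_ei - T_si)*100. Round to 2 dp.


eff = (23.2-(-0.4))/(27.1-(-0.4))*100 = 85.82 %

85.82 %


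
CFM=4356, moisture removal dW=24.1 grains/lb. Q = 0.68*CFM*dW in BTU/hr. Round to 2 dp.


Q = 0.68 * 4356 * 24.1 = 71386.13 BTU/hr

71386.13 BTU/hr


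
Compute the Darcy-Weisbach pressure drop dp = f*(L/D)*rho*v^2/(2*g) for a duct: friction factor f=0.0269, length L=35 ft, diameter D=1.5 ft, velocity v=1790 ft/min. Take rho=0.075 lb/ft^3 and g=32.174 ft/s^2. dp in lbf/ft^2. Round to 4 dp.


v_fps = 1790/60 = 29.8333 ft/s
dp = 0.0269*(35/1.5)*0.075*29.8333^2/(2*32.174) = 0.6511 lbf/ft^2

0.6511 lbf/ft^2


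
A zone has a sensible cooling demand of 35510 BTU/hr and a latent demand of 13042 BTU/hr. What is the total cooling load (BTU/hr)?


Qt = 35510 + 13042 = 48552 BTU/hr

48552 BTU/hr


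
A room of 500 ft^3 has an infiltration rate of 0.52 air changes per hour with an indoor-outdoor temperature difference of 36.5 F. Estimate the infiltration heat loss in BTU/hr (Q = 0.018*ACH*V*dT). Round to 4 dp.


Q = 0.018 * 0.52 * 500 * 36.5 = 170.8200 BTU/hr

170.8200 BTU/hr


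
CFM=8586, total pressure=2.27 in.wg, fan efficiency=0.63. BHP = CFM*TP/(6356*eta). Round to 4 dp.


BHP = 8586 * 2.27 / (6356 * 0.63) = 4.8673 hp

4.8673 hp


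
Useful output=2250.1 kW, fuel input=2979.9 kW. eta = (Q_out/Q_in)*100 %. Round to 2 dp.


eta = (2250.1/2979.9)*100 = 75.51 %

75.51 %


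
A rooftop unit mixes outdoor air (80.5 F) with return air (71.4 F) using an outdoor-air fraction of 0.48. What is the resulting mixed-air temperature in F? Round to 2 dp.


T_mix = 0.48*80.5 + 0.52*71.4 = 75.77 F

75.77 F


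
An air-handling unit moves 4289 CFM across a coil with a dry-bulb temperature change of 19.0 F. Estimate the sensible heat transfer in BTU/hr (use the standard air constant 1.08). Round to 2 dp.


Q = 1.08 * 4289 * 19.0 = 88010.28 BTU/hr

88010.28 BTU/hr


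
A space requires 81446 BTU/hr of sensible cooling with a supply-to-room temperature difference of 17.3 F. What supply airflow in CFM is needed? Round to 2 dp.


CFM = 81446 / (1.08 * 17.3) = 4359.13

4359.13 CFM


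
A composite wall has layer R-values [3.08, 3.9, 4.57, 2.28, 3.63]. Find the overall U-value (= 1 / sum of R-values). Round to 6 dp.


R_total = 3.08 + 3.9 + 4.57 + 2.28 + 3.63 = 17.46
U = 1/17.46 = 0.057274

0.057274


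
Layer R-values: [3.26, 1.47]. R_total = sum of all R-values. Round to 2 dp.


R_total = 3.26 + 1.47 = 4.73

4.73


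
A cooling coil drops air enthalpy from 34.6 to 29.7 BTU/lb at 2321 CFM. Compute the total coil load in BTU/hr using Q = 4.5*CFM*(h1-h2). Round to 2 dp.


Q = 4.5 * 2321 * (34.6 - 29.7) = 51178.05 BTU/hr

51178.05 BTU/hr


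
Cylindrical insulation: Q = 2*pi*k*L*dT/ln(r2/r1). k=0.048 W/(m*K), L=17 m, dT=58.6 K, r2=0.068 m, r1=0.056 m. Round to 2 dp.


Q = 2*pi*0.048*17*58.6/ln(0.068/0.056) = 1547.45 W

1547.45 W


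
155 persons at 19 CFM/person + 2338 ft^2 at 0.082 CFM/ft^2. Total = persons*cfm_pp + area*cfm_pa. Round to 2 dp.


Total = 155*19 + 2338*0.082 = 3136.72 CFM

3136.72 CFM


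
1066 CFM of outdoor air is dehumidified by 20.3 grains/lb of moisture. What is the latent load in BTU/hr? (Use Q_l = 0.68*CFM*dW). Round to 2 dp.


Q = 0.68 * 1066 * 20.3 = 14715.06 BTU/hr

14715.06 BTU/hr
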